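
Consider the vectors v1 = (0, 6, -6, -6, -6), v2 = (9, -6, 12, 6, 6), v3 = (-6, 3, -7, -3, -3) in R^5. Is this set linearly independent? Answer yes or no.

no

Form the matrix with these vectors as rows and row reduce.
Swap R1 ↔ R2
R3 ← R3 + (2/3)·R1: [0, -1, 1, 1, 1]
R3 ← R3 + (1/6)·R2: [0, 0, 0, 0, 0]
2 nonzero rows, so the 3 vectors span a space of dimension 2.
Since 2 < 3, the vectors are linearly dependent.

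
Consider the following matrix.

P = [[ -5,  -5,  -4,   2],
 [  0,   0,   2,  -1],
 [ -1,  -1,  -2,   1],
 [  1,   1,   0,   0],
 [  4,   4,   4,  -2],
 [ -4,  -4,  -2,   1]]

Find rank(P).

Row reduce to echelon form.
R3 ← R3 − (1/5)·R1: [0, 0, -6/5, 3/5]
R4 ← R4 + (1/5)·R1: [0, 0, -4/5, 2/5]
R5 ← R5 + (4/5)·R1: [0, 0, 4/5, -2/5]
R6 ← R6 − (4/5)·R1: [0, 0, 6/5, -3/5]
R3 ← R3 + (3/5)·R2: [0, 0, 0, 0]
R4 ← R4 + (2/5)·R2: [0, 0, 0, 0]
R5 ← R5 − (2/5)·R2: [0, 0, 0, 0]
R6 ← R6 − (3/5)·R2: [0, 0, 0, 0]
Echelon form has 2 nonzero rows, so rank(P) = 2.

2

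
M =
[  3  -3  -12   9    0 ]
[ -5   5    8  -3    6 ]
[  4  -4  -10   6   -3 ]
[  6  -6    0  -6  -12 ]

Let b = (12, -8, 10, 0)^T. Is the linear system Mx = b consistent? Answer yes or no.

Row reduce the augmented matrix [M | b].
R2 ← R2 + (5/3)·R1: [0, 0, -12, 12, 6, 12]
R3 ← R3 − (4/3)·R1: [0, 0, 6, -6, -3, -6]
R4 ← R4 − (2)·R1: [0, 0, 24, -24, -12, -24]
R3 ← R3 + (1/2)·R2: [0, 0, 0, 0, 0, 0]
R4 ← R4 + (2)·R2: [0, 0, 0, 0, 0, 0]
The echelon form has 2 nonzero rows, and every pivot lies in the first 5 columns, so rank(M) = rank([M|b]) = 2.
The system is consistent.

yes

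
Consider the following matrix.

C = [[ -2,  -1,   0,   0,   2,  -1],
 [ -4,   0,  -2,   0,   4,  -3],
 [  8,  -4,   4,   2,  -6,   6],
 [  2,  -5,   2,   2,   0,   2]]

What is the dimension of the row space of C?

Row reduce to echelon form.
R2 ← R2 − (2)·R1: [0, 2, -2, 0, 0, -1]
R3 ← R3 + (4)·R1: [0, -8, 4, 2, 2, 2]
R4 ← R4 + R1: [0, -6, 2, 2, 2, 1]
R3 ← R3 + (4)·R2: [0, 0, -4, 2, 2, -2]
R4 ← R4 + (3)·R2: [0, 0, -4, 2, 2, -2]
R4 ← R4 − R3: [0, 0, 0, 0, 0, 0]
Echelon form has 3 nonzero rows, so rank(C) = 3.
The row space has dimension equal to the rank: 3.

3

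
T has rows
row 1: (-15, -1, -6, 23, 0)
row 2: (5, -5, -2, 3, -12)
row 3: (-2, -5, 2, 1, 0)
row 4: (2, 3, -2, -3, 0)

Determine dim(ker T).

1

Row reduce to echelon form.
R2 ← R2 + (1/3)·R1: [0, -16/3, -4, 32/3, -12]
R3 ← R3 − (2/15)·R1: [0, -73/15, 14/5, -31/15, 0]
R4 ← R4 + (2/15)·R1: [0, 43/15, -14/5, 1/15, 0]
R3 ← R3 − (73/80)·R2: [0, 0, 129/20, -59/5, 219/20]
R4 ← R4 + (43/80)·R2: [0, 0, -99/20, 29/5, -129/20]
R4 ← R4 + (33/43)·R3: [0, 0, 0, -140/43, 84/43]
4 nonzero rows, so rank(T) = 4.
T has 5 columns; by rank–nullity, nullity = 5 − 4 = 1.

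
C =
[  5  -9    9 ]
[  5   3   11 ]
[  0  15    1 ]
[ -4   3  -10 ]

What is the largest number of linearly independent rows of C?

Row reduce to echelon form.
R2 ← R2 − R1: [0, 12, 2]
R4 ← R4 + (4/5)·R1: [0, -21/5, -14/5]
R3 ← R3 − (5/4)·R2: [0, 0, -3/2]
R4 ← R4 + (7/20)·R2: [0, 0, -21/10]
R4 ← R4 − (7/5)·R3: [0, 0, 0]
Echelon form has 3 nonzero rows, so rank(C) = 3.
The rank gives the maximum number of linearly independent rows: 3.

3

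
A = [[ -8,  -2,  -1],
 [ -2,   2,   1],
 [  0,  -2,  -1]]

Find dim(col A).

2

Row reduce to echelon form.
R2 ← R2 − (1/4)·R1: [0, 5/2, 5/4]
R3 ← R3 + (4/5)·R2: [0, 0, 0]
Echelon form has 2 nonzero rows, so rank(A) = 2.
The column space has dimension equal to the rank: 2.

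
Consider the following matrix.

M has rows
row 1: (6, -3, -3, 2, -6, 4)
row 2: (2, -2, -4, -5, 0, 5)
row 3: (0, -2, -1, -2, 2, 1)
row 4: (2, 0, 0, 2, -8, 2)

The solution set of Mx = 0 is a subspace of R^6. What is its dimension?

2

Row reduce to echelon form.
R2 ← R2 − (1/3)·R1: [0, -1, -3, -17/3, 2, 11/3]
R4 ← R4 − (1/3)·R1: [0, 1, 1, 4/3, -6, 2/3]
R3 ← R3 − (2)·R2: [0, 0, 5, 28/3, -2, -19/3]
R4 ← R4 + R2: [0, 0, -2, -13/3, -4, 13/3]
R4 ← R4 + (2/5)·R3: [0, 0, 0, -3/5, -24/5, 9/5]
4 nonzero rows, so rank(M) = 4.
M has 6 columns; by rank–nullity, nullity = 6 − 4 = 2.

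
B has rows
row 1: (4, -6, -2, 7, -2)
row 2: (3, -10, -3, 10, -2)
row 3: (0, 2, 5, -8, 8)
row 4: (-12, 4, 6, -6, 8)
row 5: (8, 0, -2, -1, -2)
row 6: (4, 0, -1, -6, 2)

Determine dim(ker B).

Row reduce to echelon form.
R2 ← R2 − (3/4)·R1: [0, -11/2, -3/2, 19/4, -1/2]
R4 ← R4 + (3)·R1: [0, -14, 0, 15, 2]
R5 ← R5 − (2)·R1: [0, 12, 2, -15, 2]
R6 ← R6 − R1: [0, 6, 1, -13, 4]
R3 ← R3 + (4/11)·R2: [0, 0, 49/11, -69/11, 86/11]
R4 ← R4 − (28/11)·R2: [0, 0, 42/11, 32/11, 36/11]
R5 ← R5 + (24/11)·R2: [0, 0, -14/11, -51/11, 10/11]
R6 ← R6 + (12/11)·R2: [0, 0, -7/11, -86/11, 38/11]
R4 ← R4 − (6/7)·R3: [0, 0, 0, 58/7, -24/7]
R5 ← R5 + (2/7)·R3: [0, 0, 0, -45/7, 22/7]
R6 ← R6 + (1/7)·R3: [0, 0, 0, -61/7, 32/7]
R5 ← R5 + (45/58)·R4: [0, 0, 0, 0, 14/29]
R6 ← R6 + (61/58)·R4: [0, 0, 0, 0, 28/29]
R6 ← R6 − (2)·R5: [0, 0, 0, 0, 0]
5 nonzero rows, so rank(B) = 5.
B has 5 columns; by rank–nullity, nullity = 5 − 5 = 0.

0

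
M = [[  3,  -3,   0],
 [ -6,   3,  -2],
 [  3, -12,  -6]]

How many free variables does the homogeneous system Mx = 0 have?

Row reduce to echelon form.
R2 ← R2 + (2)·R1: [0, -3, -2]
R3 ← R3 − R1: [0, -9, -6]
R3 ← R3 − (3)·R2: [0, 0, 0]
2 nonzero rows, so rank(M) = 2.
M has 3 columns; by rank–nullity, nullity = 3 − 2 = 1.

1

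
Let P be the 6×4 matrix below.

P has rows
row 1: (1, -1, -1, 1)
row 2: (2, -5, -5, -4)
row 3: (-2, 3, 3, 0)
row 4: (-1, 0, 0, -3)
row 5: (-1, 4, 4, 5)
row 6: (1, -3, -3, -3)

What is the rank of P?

Row reduce to echelon form.
R2 ← R2 − (2)·R1: [0, -3, -3, -6]
R3 ← R3 + (2)·R1: [0, 1, 1, 2]
R4 ← R4 + R1: [0, -1, -1, -2]
R5 ← R5 + R1: [0, 3, 3, 6]
R6 ← R6 − R1: [0, -2, -2, -4]
R3 ← R3 + (1/3)·R2: [0, 0, 0, 0]
R4 ← R4 − (1/3)·R2: [0, 0, 0, 0]
R5 ← R5 + R2: [0, 0, 0, 0]
R6 ← R6 − (2/3)·R2: [0, 0, 0, 0]
Echelon form has 2 nonzero rows, so rank(P) = 2.

2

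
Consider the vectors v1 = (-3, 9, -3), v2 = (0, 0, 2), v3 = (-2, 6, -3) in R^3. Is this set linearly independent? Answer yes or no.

no

Form the matrix with these vectors as rows and row reduce.
R3 ← R3 − (2/3)·R1: [0, 0, -1]
R3 ← R3 + (1/2)·R2: [0, 0, 0]
2 nonzero rows, so the 3 vectors span a space of dimension 2.
Since 2 < 3, the vectors are linearly dependent.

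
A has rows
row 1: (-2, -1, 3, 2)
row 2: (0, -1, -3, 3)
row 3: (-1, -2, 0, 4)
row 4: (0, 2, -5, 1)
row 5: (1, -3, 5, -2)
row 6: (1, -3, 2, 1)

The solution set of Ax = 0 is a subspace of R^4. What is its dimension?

0

Row reduce to echelon form.
R3 ← R3 − (1/2)·R1: [0, -3/2, -3/2, 3]
R5 ← R5 + (1/2)·R1: [0, -7/2, 13/2, -1]
R6 ← R6 + (1/2)·R1: [0, -7/2, 7/2, 2]
R3 ← R3 − (3/2)·R2: [0, 0, 3, -3/2]
R4 ← R4 + (2)·R2: [0, 0, -11, 7]
R5 ← R5 − (7/2)·R2: [0, 0, 17, -23/2]
R6 ← R6 − (7/2)·R2: [0, 0, 14, -17/2]
R4 ← R4 + (11/3)·R3: [0, 0, 0, 3/2]
R5 ← R5 − (17/3)·R3: [0, 0, 0, -3]
R6 ← R6 − (14/3)·R3: [0, 0, 0, -3/2]
R5 ← R5 + (2)·R4: [0, 0, 0, 0]
R6 ← R6 + R4: [0, 0, 0, 0]
4 nonzero rows, so rank(A) = 4.
A has 4 columns; by rank–nullity, nullity = 4 − 4 = 0.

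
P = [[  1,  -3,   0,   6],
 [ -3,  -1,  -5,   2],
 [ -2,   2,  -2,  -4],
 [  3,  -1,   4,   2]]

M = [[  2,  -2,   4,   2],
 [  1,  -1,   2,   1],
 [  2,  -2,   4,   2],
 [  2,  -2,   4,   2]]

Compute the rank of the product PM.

First compute PM:
[[ 11, -11,  22,  11],
 [-13,  13, -26, -13],
 [-14,  14, -28, -14],
 [ 17, -17,  34,  17]]
Now row reduce the product.
R2 ← R2 + (13/11)·R1: [0, 0, 0, 0]
R3 ← R3 + (14/11)·R1: [0, 0, 0, 0]
R4 ← R4 − (17/11)·R1: [0, 0, 0, 0]
1 nonzero row, so rank(PM) = 1.

1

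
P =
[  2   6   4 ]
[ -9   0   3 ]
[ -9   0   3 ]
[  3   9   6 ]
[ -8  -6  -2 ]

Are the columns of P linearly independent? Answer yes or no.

Row reduce P to echelon form.
R2 ← R2 + (9/2)·R1: [0, 27, 21]
R3 ← R3 + (9/2)·R1: [0, 27, 21]
R4 ← R4 − (3/2)·R1: [0, 0, 0]
R5 ← R5 + (4)·R1: [0, 18, 14]
R3 ← R3 − R2: [0, 0, 0]
R5 ← R5 − (2/3)·R2: [0, 0, 0]
2 pivots among 3 columns.
Only 2 < 3 pivot columns, so the columns are linearly dependent.

no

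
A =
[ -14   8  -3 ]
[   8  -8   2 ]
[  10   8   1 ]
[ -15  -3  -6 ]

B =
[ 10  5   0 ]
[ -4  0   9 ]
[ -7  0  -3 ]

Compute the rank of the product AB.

First compute AB:
[[-151, -70,  81],
 [ 98,  40, -78],
 [ 61,  50,  69],
 [-96, -75,  -9]]
Now row reduce the product.
R2 ← R2 + (98/151)·R1: [0, -820/151, -3840/151]
R3 ← R3 + (61/151)·R1: [0, 3280/151, 15360/151]
R4 ← R4 − (96/151)·R1: [0, -4605/151, -9135/151]
R3 ← R3 + (4)·R2: [0, 0, 0]
R4 ← R4 − (921/164)·R2: [0, 0, 3375/41]
Swap R3 ↔ R4
3 nonzero rows, so rank(AB) = 3.

3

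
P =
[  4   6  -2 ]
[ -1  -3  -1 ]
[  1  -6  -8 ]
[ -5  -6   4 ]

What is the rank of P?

2

Row reduce to echelon form.
R2 ← R2 + (1/4)·R1: [0, -3/2, -3/2]
R3 ← R3 − (1/4)·R1: [0, -15/2, -15/2]
R4 ← R4 + (5/4)·R1: [0, 3/2, 3/2]
R3 ← R3 − (5)·R2: [0, 0, 0]
R4 ← R4 + R2: [0, 0, 0]
Echelon form has 2 nonzero rows, so rank(P) = 2.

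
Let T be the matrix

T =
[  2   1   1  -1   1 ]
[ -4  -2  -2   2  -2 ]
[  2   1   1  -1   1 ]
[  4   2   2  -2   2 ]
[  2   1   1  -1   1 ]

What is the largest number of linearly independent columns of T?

1

Row reduce to echelon form.
R2 ← R2 + (2)·R1: [0, 0, 0, 0, 0]
R3 ← R3 − R1: [0, 0, 0, 0, 0]
R4 ← R4 − (2)·R1: [0, 0, 0, 0, 0]
R5 ← R5 − R1: [0, 0, 0, 0, 0]
Echelon form has 1 nonzero row, so rank(T) = 1.
The rank gives the maximum number of linearly independent columns: 1.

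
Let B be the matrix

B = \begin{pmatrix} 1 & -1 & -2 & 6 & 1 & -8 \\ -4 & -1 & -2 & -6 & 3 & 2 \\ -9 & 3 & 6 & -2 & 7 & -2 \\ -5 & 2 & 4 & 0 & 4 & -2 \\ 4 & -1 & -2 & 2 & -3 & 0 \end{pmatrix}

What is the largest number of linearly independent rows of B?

3

Row reduce to echelon form.
R2 ← R2 + (4)·R1: [0, -5, -10, 18, 7, -30]
R3 ← R3 + (9)·R1: [0, -6, -12, 52, 16, -74]
R4 ← R4 + (5)·R1: [0, -3, -6, 30, 9, -42]
R5 ← R5 − (4)·R1: [0, 3, 6, -22, -7, 32]
R3 ← R3 − (6/5)·R2: [0, 0, 0, 152/5, 38/5, -38]
R4 ← R4 − (3/5)·R2: [0, 0, 0, 96/5, 24/5, -24]
R5 ← R5 + (3/5)·R2: [0, 0, 0, -56/5, -14/5, 14]
R4 ← R4 − (12/19)·R3: [0, 0, 0, 0, 0, 0]
R5 ← R5 + (7/19)·R3: [0, 0, 0, 0, 0, 0]
Echelon form has 3 nonzero rows, so rank(B) = 3.
The rank gives the maximum number of linearly independent rows: 3.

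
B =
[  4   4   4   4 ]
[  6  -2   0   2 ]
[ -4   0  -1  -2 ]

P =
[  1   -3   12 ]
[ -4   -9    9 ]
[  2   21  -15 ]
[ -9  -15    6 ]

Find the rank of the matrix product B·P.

First compute BP:
[[-40, -24,  48],
 [ -4, -30,  66],
 [ 12,  21, -45]]
Now row reduce the product.
R2 ← R2 − (1/10)·R1: [0, -138/5, 306/5]
R3 ← R3 + (3/10)·R1: [0, 69/5, -153/5]
R3 ← R3 + (1/2)·R2: [0, 0, 0]
2 nonzero rows, so rank(BP) = 2.

2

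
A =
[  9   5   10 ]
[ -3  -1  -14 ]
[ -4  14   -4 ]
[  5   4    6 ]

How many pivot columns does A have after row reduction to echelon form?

Row reduce to echelon form.
R2 ← R2 + (1/3)·R1: [0, 2/3, -32/3]
R3 ← R3 + (4/9)·R1: [0, 146/9, 4/9]
R4 ← R4 − (5/9)·R1: [0, 11/9, 4/9]
R3 ← R3 − (73/3)·R2: [0, 0, 260]
R4 ← R4 − (11/6)·R2: [0, 0, 20]
R4 ← R4 − (1/13)·R3: [0, 0, 0]
Echelon form has 3 nonzero rows, so rank(A) = 3.
Each nonzero row contributes one pivot column: 3 pivot columns.

3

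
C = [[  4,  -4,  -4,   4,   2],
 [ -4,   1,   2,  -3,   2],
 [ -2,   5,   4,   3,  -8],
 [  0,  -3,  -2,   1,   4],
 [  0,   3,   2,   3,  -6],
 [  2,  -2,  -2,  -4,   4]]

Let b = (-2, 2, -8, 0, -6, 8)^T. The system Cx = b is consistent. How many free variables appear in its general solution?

Row reduce the augmented matrix [C | b].
R2 ← R2 + R1: [0, -3, -2, 1, 4, 0]
R3 ← R3 + (1/2)·R1: [0, 3, 2, 5, -7, -9]
R6 ← R6 − (1/2)·R1: [0, 0, 0, -6, 3, 9]
R3 ← R3 + R2: [0, 0, 0, 6, -3, -9]
R4 ← R4 − R2: [0, 0, 0, 0, 0, 0]
R5 ← R5 + R2: [0, 0, 0, 4, -2, -6]
R5 ← R5 − (2/3)·R3: [0, 0, 0, 0, 0, 0]
R6 ← R6 + R3: [0, 0, 0, 0, 0, 0]
The echelon form has 3 nonzero rows, and every pivot lies in the first 5 columns, so rank(C) = rank([C|b]) = 3.
The system is consistent.
Free variables = (unknowns) − (rank) = 5 − 3 = 2.

2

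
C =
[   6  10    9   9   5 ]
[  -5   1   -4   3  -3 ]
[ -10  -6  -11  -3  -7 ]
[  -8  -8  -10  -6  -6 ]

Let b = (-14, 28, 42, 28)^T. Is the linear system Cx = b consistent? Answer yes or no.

yes

Row reduce the augmented matrix [C | b].
R2 ← R2 + (5/6)·R1: [0, 28/3, 7/2, 21/2, 7/6, 49/3]
R3 ← R3 + (5/3)·R1: [0, 32/3, 4, 12, 4/3, 56/3]
R4 ← R4 + (4/3)·R1: [0, 16/3, 2, 6, 2/3, 28/3]
R3 ← R3 − (8/7)·R2: [0, 0, 0, 0, 0, 0]
R4 ← R4 − (4/7)·R2: [0, 0, 0, 0, 0, 0]
The echelon form has 2 nonzero rows, and every pivot lies in the first 5 columns, so rank(C) = rank([C|b]) = 2.
The system is consistent.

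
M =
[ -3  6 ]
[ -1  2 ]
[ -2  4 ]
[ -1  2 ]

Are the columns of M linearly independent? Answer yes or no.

no

Row reduce M to echelon form.
R2 ← R2 − (1/3)·R1: [0, 0]
R3 ← R3 − (2/3)·R1: [0, 0]
R4 ← R4 − (1/3)·R1: [0, 0]
1 pivot among 2 columns.
Only 1 < 2 pivot columns, so the columns are linearly dependent.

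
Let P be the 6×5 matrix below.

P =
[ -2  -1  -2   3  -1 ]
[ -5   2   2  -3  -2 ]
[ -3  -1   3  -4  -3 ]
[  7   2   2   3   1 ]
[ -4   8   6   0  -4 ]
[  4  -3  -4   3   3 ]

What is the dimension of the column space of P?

Row reduce to echelon form.
R2 ← R2 − (5/2)·R1: [0, 9/2, 7, -21/2, 1/2]
R3 ← R3 − (3/2)·R1: [0, 1/2, 6, -17/2, -3/2]
R4 ← R4 + (7/2)·R1: [0, -3/2, -5, 27/2, -5/2]
R5 ← R5 − (2)·R1: [0, 10, 10, -6, -2]
R6 ← R6 + (2)·R1: [0, -5, -8, 9, 1]
R3 ← R3 − (1/9)·R2: [0, 0, 47/9, -22/3, -14/9]
R4 ← R4 + (1/3)·R2: [0, 0, -8/3, 10, -7/3]
R5 ← R5 − (20/9)·R2: [0, 0, -50/9, 52/3, -28/9]
R6 ← R6 + (10/9)·R2: [0, 0, -2/9, -8/3, 14/9]
R4 ← R4 + (24/47)·R3: [0, 0, 0, 294/47, -147/47]
R5 ← R5 + (50/47)·R3: [0, 0, 0, 448/47, -224/47]
R6 ← R6 + (2/47)·R3: [0, 0, 0, -140/47, 70/47]
R5 ← R5 − (32/21)·R4: [0, 0, 0, 0, 0]
R6 ← R6 + (10/21)·R4: [0, 0, 0, 0, 0]
Echelon form has 4 nonzero rows, so rank(P) = 4.
The column space has dimension equal to the rank: 4.

4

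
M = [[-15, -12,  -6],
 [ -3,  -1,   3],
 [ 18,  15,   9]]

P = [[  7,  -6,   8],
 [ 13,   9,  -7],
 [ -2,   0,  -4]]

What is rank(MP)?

2

First compute MP:
[[-249, -18, -12],
 [-40,   9, -29],
 [303,  27,   3]]
Now row reduce the product.
R2 ← R2 − (40/249)·R1: [0, 987/83, -2247/83]
R3 ← R3 + (101/83)·R1: [0, 423/83, -963/83]
R3 ← R3 − (3/7)·R2: [0, 0, 0]
2 nonzero rows, so rank(MP) = 2.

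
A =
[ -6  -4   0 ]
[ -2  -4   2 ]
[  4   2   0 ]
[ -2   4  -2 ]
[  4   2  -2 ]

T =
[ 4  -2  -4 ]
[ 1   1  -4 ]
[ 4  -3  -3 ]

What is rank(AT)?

First compute AT:
[[-28,   8,  40],
 [ -4,  -6,  18],
 [ 18,  -6, -24],
 [-12,  14,  -2],
 [ 10,   0, -18]]
Now row reduce the product.
R2 ← R2 − (1/7)·R1: [0, -50/7, 86/7]
R3 ← R3 + (9/14)·R1: [0, -6/7, 12/7]
R4 ← R4 − (3/7)·R1: [0, 74/7, -134/7]
R5 ← R5 + (5/14)·R1: [0, 20/7, -26/7]
R3 ← R3 − (3/25)·R2: [0, 0, 6/25]
R4 ← R4 + (37/25)·R2: [0, 0, -24/25]
R5 ← R5 + (2/5)·R2: [0, 0, 6/5]
R4 ← R4 + (4)·R3: [0, 0, 0]
R5 ← R5 − (5)·R3: [0, 0, 0]
3 nonzero rows, so rank(AT) = 3.

3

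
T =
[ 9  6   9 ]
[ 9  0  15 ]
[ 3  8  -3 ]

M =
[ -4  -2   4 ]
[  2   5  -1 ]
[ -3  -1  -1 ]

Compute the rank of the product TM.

First compute TM:
[[-51,   3,  21],
 [-81, -33,  21],
 [ 13,  37,   7]]
Now row reduce the product.
R2 ← R2 − (27/17)·R1: [0, -642/17, -210/17]
R3 ← R3 + (13/51)·R1: [0, 642/17, 210/17]
R3 ← R3 + R2: [0, 0, 0]
2 nonzero rows, so rank(TM) = 2.

2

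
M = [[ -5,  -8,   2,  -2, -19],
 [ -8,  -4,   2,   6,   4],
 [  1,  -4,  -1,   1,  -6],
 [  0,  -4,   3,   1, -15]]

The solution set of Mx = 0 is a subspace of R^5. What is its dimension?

1

Row reduce to echelon form.
R2 ← R2 − (8/5)·R1: [0, 44/5, -6/5, 46/5, 172/5]
R3 ← R3 + (1/5)·R1: [0, -28/5, -3/5, 3/5, -49/5]
R3 ← R3 + (7/11)·R2: [0, 0, -15/11, 71/11, 133/11]
R4 ← R4 + (5/11)·R2: [0, 0, 27/11, 57/11, 7/11]
R4 ← R4 + (9/5)·R3: [0, 0, 0, 84/5, 112/5]
4 nonzero rows, so rank(M) = 4.
M has 5 columns; by rank–nullity, nullity = 5 − 4 = 1.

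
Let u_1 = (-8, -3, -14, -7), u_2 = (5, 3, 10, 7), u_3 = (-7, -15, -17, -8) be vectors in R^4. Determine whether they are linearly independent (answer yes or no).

yes

Form the matrix with these vectors as rows and row reduce.
R2 ← R2 + (5/8)·R1: [0, 9/8, 5/4, 21/8]
R3 ← R3 − (7/8)·R1: [0, -99/8, -19/4, -15/8]
R3 ← R3 + (11)·R2: [0, 0, 9, 27]
3 nonzero rows, so the 3 vectors span a space of dimension 3.
Since 3 = 3, the vectors are linearly independent.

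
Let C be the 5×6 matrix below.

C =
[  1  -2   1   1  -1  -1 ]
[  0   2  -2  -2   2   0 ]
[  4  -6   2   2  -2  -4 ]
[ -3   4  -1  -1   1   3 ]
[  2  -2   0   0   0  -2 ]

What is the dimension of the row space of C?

Row reduce to echelon form.
R3 ← R3 − (4)·R1: [0, 2, -2, -2, 2, 0]
R4 ← R4 + (3)·R1: [0, -2, 2, 2, -2, 0]
R5 ← R5 − (2)·R1: [0, 2, -2, -2, 2, 0]
R3 ← R3 − R2: [0, 0, 0, 0, 0, 0]
R4 ← R4 + R2: [0, 0, 0, 0, 0, 0]
R5 ← R5 − R2: [0, 0, 0, 0, 0, 0]
Echelon form has 2 nonzero rows, so rank(C) = 2.
The row space has dimension equal to the rank: 2.

2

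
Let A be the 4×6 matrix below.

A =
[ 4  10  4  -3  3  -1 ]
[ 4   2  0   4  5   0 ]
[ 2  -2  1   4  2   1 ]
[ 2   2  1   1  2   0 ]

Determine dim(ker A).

Row reduce to echelon form.
R2 ← R2 − R1: [0, -8, -4, 7, 2, 1]
R3 ← R3 − (1/2)·R1: [0, -7, -1, 11/2, 1/2, 3/2]
R4 ← R4 − (1/2)·R1: [0, -3, -1, 5/2, 1/2, 1/2]
R3 ← R3 − (7/8)·R2: [0, 0, 5/2, -5/8, -5/4, 5/8]
R4 ← R4 − (3/8)·R2: [0, 0, 1/2, -1/8, -1/4, 1/8]
R4 ← R4 − (1/5)·R3: [0, 0, 0, 0, 0, 0]
3 nonzero rows, so rank(A) = 3.
A has 6 columns; by rank–nullity, nullity = 6 − 3 = 3.

3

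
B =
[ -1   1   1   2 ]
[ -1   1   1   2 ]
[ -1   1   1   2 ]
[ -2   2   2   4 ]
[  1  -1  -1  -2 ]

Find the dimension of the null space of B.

3

Row reduce to echelon form.
R2 ← R2 − R1: [0, 0, 0, 0]
R3 ← R3 − R1: [0, 0, 0, 0]
R4 ← R4 − (2)·R1: [0, 0, 0, 0]
R5 ← R5 + R1: [0, 0, 0, 0]
1 nonzero row, so rank(B) = 1.
B has 4 columns; by rank–nullity, nullity = 4 − 1 = 3.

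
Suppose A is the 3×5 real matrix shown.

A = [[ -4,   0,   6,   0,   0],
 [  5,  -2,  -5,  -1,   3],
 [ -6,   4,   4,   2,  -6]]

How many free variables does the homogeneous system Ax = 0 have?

Row reduce to echelon form.
R2 ← R2 + (5/4)·R1: [0, -2, 5/2, -1, 3]
R3 ← R3 − (3/2)·R1: [0, 4, -5, 2, -6]
R3 ← R3 + (2)·R2: [0, 0, 0, 0, 0]
2 nonzero rows, so rank(A) = 2.
A has 5 columns; by rank–nullity, nullity = 5 − 2 = 3.

3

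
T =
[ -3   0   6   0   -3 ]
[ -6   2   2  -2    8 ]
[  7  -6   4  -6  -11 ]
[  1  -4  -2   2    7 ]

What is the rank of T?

Row reduce to echelon form.
R2 ← R2 − (2)·R1: [0, 2, -10, -2, 14]
R3 ← R3 + (7/3)·R1: [0, -6, 18, -6, -18]
R4 ← R4 + (1/3)·R1: [0, -4, 0, 2, 6]
R3 ← R3 + (3)·R2: [0, 0, -12, -12, 24]
R4 ← R4 + (2)·R2: [0, 0, -20, -2, 34]
R4 ← R4 − (5/3)·R3: [0, 0, 0, 18, -6]
Echelon form has 4 nonzero rows, so rank(T) = 4.

4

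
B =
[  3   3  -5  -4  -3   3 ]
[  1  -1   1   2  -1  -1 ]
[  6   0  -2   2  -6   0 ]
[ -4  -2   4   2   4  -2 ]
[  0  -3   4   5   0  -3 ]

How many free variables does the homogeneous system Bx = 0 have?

4

Row reduce to echelon form.
R2 ← R2 − (1/3)·R1: [0, -2, 8/3, 10/3, 0, -2]
R3 ← R3 − (2)·R1: [0, -6, 8, 10, 0, -6]
R4 ← R4 + (4/3)·R1: [0, 2, -8/3, -10/3, 0, 2]
R3 ← R3 − (3)·R2: [0, 0, 0, 0, 0, 0]
R4 ← R4 + R2: [0, 0, 0, 0, 0, 0]
R5 ← R5 − (3/2)·R2: [0, 0, 0, 0, 0, 0]
2 nonzero rows, so rank(B) = 2.
B has 6 columns; by rank–nullity, nullity = 6 − 2 = 4.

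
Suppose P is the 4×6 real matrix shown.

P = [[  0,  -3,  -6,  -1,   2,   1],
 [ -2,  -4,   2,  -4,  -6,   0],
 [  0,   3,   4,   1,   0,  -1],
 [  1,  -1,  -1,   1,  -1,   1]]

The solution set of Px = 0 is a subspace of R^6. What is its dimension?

3

Row reduce to echelon form.
Swap R1 ↔ R2
R4 ← R4 + (1/2)·R1: [0, -3, 0, -1, -4, 1]
R3 ← R3 + R2: [0, 0, -2, 0, 2, 0]
R4 ← R4 − R2: [0, 0, 6, 0, -6, 0]
R4 ← R4 + (3)·R3: [0, 0, 0, 0, 0, 0]
3 nonzero rows, so rank(P) = 3.
P has 6 columns; by rank–nullity, nullity = 6 − 3 = 3.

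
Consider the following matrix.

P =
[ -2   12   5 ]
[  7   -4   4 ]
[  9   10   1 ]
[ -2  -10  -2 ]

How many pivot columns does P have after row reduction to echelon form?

Row reduce to echelon form.
R2 ← R2 + (7/2)·R1: [0, 38, 43/2]
R3 ← R3 + (9/2)·R1: [0, 64, 47/2]
R4 ← R4 − R1: [0, -22, -7]
R3 ← R3 − (32/19)·R2: [0, 0, -483/38]
R4 ← R4 + (11/19)·R2: [0, 0, 207/38]
R4 ← R4 + (3/7)·R3: [0, 0, 0]
Echelon form has 3 nonzero rows, so rank(P) = 3.
Each nonzero row contributes one pivot column: 3 pivot columns.

3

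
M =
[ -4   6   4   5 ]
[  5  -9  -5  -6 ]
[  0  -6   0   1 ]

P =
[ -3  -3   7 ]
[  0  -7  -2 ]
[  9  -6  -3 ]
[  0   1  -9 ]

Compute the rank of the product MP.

First compute MP:
[[ 48, -49, -97],
 [-60,  72, 122],
 [  0,  43,   3]]
Now row reduce the product.
R2 ← R2 + (5/4)·R1: [0, 43/4, 3/4]
R3 ← R3 − (4)·R2: [0, 0, 0]
2 nonzero rows, so rank(MP) = 2.

2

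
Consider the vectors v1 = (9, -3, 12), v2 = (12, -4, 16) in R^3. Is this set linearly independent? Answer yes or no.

no

Form the matrix with these vectors as rows and row reduce.
R2 ← R2 − (4/3)·R1: [0, 0, 0]
1 nonzero row, so the 2 vectors span a space of dimension 1.
Since 1 < 2, the vectors are linearly dependent.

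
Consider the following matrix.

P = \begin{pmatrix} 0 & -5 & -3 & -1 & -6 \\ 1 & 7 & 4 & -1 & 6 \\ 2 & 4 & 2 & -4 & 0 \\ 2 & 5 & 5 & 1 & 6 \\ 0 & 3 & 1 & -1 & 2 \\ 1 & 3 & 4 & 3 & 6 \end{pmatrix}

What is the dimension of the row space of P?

Row reduce to echelon form.
Swap R1 ↔ R2
R3 ← R3 − (2)·R1: [0, -10, -6, -2, -12]
R4 ← R4 − (2)·R1: [0, -9, -3, 3, -6]
R6 ← R6 − R1: [0, -4, 0, 4, 0]
R3 ← R3 − (2)·R2: [0, 0, 0, 0, 0]
R4 ← R4 − (9/5)·R2: [0, 0, 12/5, 24/5, 24/5]
R5 ← R5 + (3/5)·R2: [0, 0, -4/5, -8/5, -8/5]
R6 ← R6 − (4/5)·R2: [0, 0, 12/5, 24/5, 24/5]
Swap R3 ↔ R4
R5 ← R5 + (1/3)·R3: [0, 0, 0, 0, 0]
R6 ← R6 − R3: [0, 0, 0, 0, 0]
Echelon form has 3 nonzero rows, so rank(P) = 3.
The row space has dimension equal to the rank: 3.

3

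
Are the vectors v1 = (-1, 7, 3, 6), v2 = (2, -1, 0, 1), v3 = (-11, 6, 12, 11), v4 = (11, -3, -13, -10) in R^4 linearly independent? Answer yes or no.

yes

Form the matrix with these vectors as rows and row reduce.
R2 ← R2 + (2)·R1: [0, 13, 6, 13]
R3 ← R3 − (11)·R1: [0, -71, -21, -55]
R4 ← R4 + (11)·R1: [0, 74, 20, 56]
R3 ← R3 + (71/13)·R2: [0, 0, 153/13, 16]
R4 ← R4 − (74/13)·R2: [0, 0, -184/13, -18]
R4 ← R4 + (184/153)·R3: [0, 0, 0, 190/153]
4 nonzero rows, so the 4 vectors span a space of dimension 4.
Since 4 = 4, the vectors are linearly independent.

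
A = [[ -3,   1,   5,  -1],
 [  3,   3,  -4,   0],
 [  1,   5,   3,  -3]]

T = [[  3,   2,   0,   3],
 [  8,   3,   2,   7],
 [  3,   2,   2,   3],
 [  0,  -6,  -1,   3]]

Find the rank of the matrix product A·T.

First compute AT:
[[ 14,  13,  13,  10],
 [ 21,   7,  -2,  18],
 [ 52,  41,  19,  38]]
Now row reduce the product.
R2 ← R2 − (3/2)·R1: [0, -25/2, -43/2, 3]
R3 ← R3 − (26/7)·R1: [0, -51/7, -205/7, 6/7]
R3 ← R3 − (102/175)·R2: [0, 0, -2932/175, -156/175]
3 nonzero rows, so rank(AT) = 3.

3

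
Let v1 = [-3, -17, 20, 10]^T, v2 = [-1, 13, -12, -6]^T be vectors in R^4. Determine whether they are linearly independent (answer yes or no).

Form the matrix with these vectors as rows and row reduce.
R2 ← R2 − (1/3)·R1: [0, 56/3, -56/3, -28/3]
2 nonzero rows, so the 2 vectors span a space of dimension 2.
Since 2 = 2, the vectors are linearly independent.

yes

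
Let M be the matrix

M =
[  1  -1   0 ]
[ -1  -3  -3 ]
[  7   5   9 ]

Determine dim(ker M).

1

Row reduce to echelon form.
R2 ← R2 + R1: [0, -4, -3]
R3 ← R3 − (7)·R1: [0, 12, 9]
R3 ← R3 + (3)·R2: [0, 0, 0]
2 nonzero rows, so rank(M) = 2.
M has 3 columns; by rank–nullity, nullity = 3 − 2 = 1.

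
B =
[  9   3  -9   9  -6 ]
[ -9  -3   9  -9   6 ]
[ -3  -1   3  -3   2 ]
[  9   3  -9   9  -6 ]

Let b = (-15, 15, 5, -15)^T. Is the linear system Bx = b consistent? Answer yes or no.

yes

Row reduce the augmented matrix [B | b].
R2 ← R2 + R1: [0, 0, 0, 0, 0, 0]
R3 ← R3 + (1/3)·R1: [0, 0, 0, 0, 0, 0]
R4 ← R4 − R1: [0, 0, 0, 0, 0, 0]
The echelon form has 1 nonzero rows, and every pivot lies in the first 5 columns, so rank(B) = rank([B|b]) = 1.
The system is consistent.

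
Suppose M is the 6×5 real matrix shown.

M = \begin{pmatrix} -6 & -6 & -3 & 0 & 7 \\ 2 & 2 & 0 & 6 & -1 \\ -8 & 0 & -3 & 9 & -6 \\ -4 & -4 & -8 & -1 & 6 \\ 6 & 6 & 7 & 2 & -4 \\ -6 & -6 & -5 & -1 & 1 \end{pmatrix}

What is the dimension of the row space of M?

Row reduce to echelon form.
R2 ← R2 + (1/3)·R1: [0, 0, -1, 6, 4/3]
R3 ← R3 − (4/3)·R1: [0, 8, 1, 9, -46/3]
R4 ← R4 − (2/3)·R1: [0, 0, -6, -1, 4/3]
R5 ← R5 + R1: [0, 0, 4, 2, 3]
R6 ← R6 − R1: [0, 0, -2, -1, -6]
Swap R2 ↔ R3
R4 ← R4 − (6)·R3: [0, 0, 0, -37, -20/3]
R5 ← R5 + (4)·R3: [0, 0, 0, 26, 25/3]
R6 ← R6 − (2)·R3: [0, 0, 0, -13, -26/3]
R5 ← R5 + (26/37)·R4: [0, 0, 0, 0, 135/37]
R6 ← R6 − (13/37)·R4: [0, 0, 0, 0, -234/37]
R6 ← R6 + (26/15)·R5: [0, 0, 0, 0, 0]
Echelon form has 5 nonzero rows, so rank(M) = 5.
The row space has dimension equal to the rank: 5.

5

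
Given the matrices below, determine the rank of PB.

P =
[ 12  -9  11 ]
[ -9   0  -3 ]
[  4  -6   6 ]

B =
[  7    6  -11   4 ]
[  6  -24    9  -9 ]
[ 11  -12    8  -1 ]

First compute PB:
[[151, 156, -125, 118],
 [-96, -18,  75, -33],
 [ 58,  96, -50,  64]]
Now row reduce the product.
R2 ← R2 + (96/151)·R1: [0, 12258/151, -675/151, 6345/151]
R3 ← R3 − (58/151)·R1: [0, 5448/151, -300/151, 2820/151]
R3 ← R3 − (4/9)·R2: [0, 0, 0, 0]
2 nonzero rows, so rank(PB) = 2.

2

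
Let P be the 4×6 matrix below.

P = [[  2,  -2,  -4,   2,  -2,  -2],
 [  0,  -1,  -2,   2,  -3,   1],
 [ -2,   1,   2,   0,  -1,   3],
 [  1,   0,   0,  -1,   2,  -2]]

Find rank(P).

Row reduce to echelon form.
R3 ← R3 + R1: [0, -1, -2, 2, -3, 1]
R4 ← R4 − (1/2)·R1: [0, 1, 2, -2, 3, -1]
R3 ← R3 − R2: [0, 0, 0, 0, 0, 0]
R4 ← R4 + R2: [0, 0, 0, 0, 0, 0]
Echelon form has 2 nonzero rows, so rank(P) = 2.

2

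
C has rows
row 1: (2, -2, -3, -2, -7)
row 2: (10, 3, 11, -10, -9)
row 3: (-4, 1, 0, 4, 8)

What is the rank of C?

Row reduce to echelon form.
R2 ← R2 − (5)·R1: [0, 13, 26, 0, 26]
R3 ← R3 + (2)·R1: [0, -3, -6, 0, -6]
R3 ← R3 + (3/13)·R2: [0, 0, 0, 0, 0]
Echelon form has 2 nonzero rows, so rank(C) = 2.

2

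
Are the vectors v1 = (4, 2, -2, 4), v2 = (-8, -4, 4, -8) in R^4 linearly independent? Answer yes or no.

Form the matrix with these vectors as rows and row reduce.
R2 ← R2 + (2)·R1: [0, 0, 0, 0]
1 nonzero row, so the 2 vectors span a space of dimension 1.
Since 1 < 2, the vectors are linearly dependent.

no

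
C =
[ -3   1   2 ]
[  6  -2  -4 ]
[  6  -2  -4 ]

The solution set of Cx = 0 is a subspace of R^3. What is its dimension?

Row reduce to echelon form.
R2 ← R2 + (2)·R1: [0, 0, 0]
R3 ← R3 + (2)·R1: [0, 0, 0]
1 nonzero row, so rank(C) = 1.
C has 3 columns; by rank–nullity, nullity = 3 − 1 = 2.

2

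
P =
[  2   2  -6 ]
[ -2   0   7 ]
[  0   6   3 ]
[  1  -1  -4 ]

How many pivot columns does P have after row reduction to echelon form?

Row reduce to echelon form.
R2 ← R2 + R1: [0, 2, 1]
R4 ← R4 − (1/2)·R1: [0, -2, -1]
R3 ← R3 − (3)·R2: [0, 0, 0]
R4 ← R4 + R2: [0, 0, 0]
Echelon form has 2 nonzero rows, so rank(P) = 2.
Each nonzero row contributes one pivot column: 2 pivot columns.

2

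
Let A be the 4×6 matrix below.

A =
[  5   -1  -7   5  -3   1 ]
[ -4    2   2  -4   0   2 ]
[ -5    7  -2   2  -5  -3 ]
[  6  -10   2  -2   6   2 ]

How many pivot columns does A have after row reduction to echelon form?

4

Row reduce to echelon form.
R2 ← R2 + (4/5)·R1: [0, 6/5, -18/5, 0, -12/5, 14/5]
R3 ← R3 + R1: [0, 6, -9, 7, -8, -2]
R4 ← R4 − (6/5)·R1: [0, -44/5, 52/5, -8, 48/5, 4/5]
R3 ← R3 − (5)·R2: [0, 0, 9, 7, 4, -16]
R4 ← R4 + (22/3)·R2: [0, 0, -16, -8, -8, 64/3]
R4 ← R4 + (16/9)·R3: [0, 0, 0, 40/9, -8/9, -64/9]
Echelon form has 4 nonzero rows, so rank(A) = 4.
Each nonzero row contributes one pivot column: 4 pivot columns.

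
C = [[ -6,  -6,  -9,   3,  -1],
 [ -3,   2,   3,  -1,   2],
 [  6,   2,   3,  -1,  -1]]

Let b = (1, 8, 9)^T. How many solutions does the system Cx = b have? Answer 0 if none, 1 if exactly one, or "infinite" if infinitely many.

Row reduce the augmented matrix [C | b].
R2 ← R2 − (1/2)·R1: [0, 5, 15/2, -5/2, 5/2, 15/2]
R3 ← R3 + R1: [0, -4, -6, 2, -2, 10]
R3 ← R3 + (4/5)·R2: [0, 0, 0, 0, 0, 16]
The echelon form has 3 nonzero rows; the last pivot sits in the augmented column, so rank(C) = 2 but rank([C|b]) = 3.
Since the ranks differ, the system is inconsistent.
It has no solutions.

0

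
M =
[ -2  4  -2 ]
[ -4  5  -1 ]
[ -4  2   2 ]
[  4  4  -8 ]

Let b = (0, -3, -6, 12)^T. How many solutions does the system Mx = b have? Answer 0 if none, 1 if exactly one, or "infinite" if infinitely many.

Row reduce the augmented matrix [M | b].
R2 ← R2 − (2)·R1: [0, -3, 3, -3]
R3 ← R3 − (2)·R1: [0, -6, 6, -6]
R4 ← R4 + (2)·R1: [0, 12, -12, 12]
R3 ← R3 − (2)·R2: [0, 0, 0, 0]
R4 ← R4 + (4)·R2: [0, 0, 0, 0]
The echelon form has 2 nonzero rows, and every pivot lies in the first 3 columns, so rank(M) = rank([M|b]) = 2.
The system is consistent.
rank = 2 < 3 unknowns, so there are infinitely many solutions.

infinite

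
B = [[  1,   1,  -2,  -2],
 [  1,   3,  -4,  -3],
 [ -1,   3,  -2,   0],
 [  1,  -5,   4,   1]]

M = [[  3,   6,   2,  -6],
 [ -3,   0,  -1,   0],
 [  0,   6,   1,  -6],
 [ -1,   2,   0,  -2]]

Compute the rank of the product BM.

2

First compute BM:
[[  2, -10,  -1,  10],
 [ -3, -24,  -5,  24],
 [-12, -18,  -7,  18],
 [ 17,  32,  11, -32]]
Now row reduce the product.
R2 ← R2 + (3/2)·R1: [0, -39, -13/2, 39]
R3 ← R3 + (6)·R1: [0, -78, -13, 78]
R4 ← R4 − (17/2)·R1: [0, 117, 39/2, -117]
R3 ← R3 − (2)·R2: [0, 0, 0, 0]
R4 ← R4 + (3)·R2: [0, 0, 0, 0]
2 nonzero rows, so rank(BM) = 2.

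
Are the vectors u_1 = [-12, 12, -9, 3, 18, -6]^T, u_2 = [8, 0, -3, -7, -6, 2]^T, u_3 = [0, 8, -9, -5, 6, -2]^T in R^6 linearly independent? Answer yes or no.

no

Form the matrix with these vectors as rows and row reduce.
R2 ← R2 + (2/3)·R1: [0, 8, -9, -5, 6, -2]
R3 ← R3 − R2: [0, 0, 0, 0, 0, 0]
2 nonzero rows, so the 3 vectors span a space of dimension 2.
Since 2 < 3, the vectors are linearly dependent.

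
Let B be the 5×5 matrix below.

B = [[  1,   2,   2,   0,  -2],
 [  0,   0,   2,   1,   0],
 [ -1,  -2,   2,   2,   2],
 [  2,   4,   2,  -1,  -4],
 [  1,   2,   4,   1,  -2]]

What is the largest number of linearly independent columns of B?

2

Row reduce to echelon form.
R3 ← R3 + R1: [0, 0, 4, 2, 0]
R4 ← R4 − (2)·R1: [0, 0, -2, -1, 0]
R5 ← R5 − R1: [0, 0, 2, 1, 0]
R3 ← R3 − (2)·R2: [0, 0, 0, 0, 0]
R4 ← R4 + R2: [0, 0, 0, 0, 0]
R5 ← R5 − R2: [0, 0, 0, 0, 0]
Echelon form has 2 nonzero rows, so rank(B) = 2.
The rank gives the maximum number of linearly independent columns: 2.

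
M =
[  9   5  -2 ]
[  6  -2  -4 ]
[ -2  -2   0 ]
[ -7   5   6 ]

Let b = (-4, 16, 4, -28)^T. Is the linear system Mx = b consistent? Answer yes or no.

yes

Row reduce the augmented matrix [M | b].
R2 ← R2 − (2/3)·R1: [0, -16/3, -8/3, 56/3]
R3 ← R3 + (2/9)·R1: [0, -8/9, -4/9, 28/9]
R4 ← R4 + (7/9)·R1: [0, 80/9, 40/9, -280/9]
R3 ← R3 − (1/6)·R2: [0, 0, 0, 0]
R4 ← R4 + (5/3)·R2: [0, 0, 0, 0]
The echelon form has 2 nonzero rows, and every pivot lies in the first 3 columns, so rank(M) = rank([M|b]) = 2.
The system is consistent.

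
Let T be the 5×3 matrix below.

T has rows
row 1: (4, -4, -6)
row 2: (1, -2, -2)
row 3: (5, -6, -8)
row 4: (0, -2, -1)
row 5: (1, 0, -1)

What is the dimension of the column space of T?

2

Row reduce to echelon form.
R2 ← R2 − (1/4)·R1: [0, -1, -1/2]
R3 ← R3 − (5/4)·R1: [0, -1, -1/2]
R5 ← R5 − (1/4)·R1: [0, 1, 1/2]
R3 ← R3 − R2: [0, 0, 0]
R4 ← R4 − (2)·R2: [0, 0, 0]
R5 ← R5 + R2: [0, 0, 0]
Echelon form has 2 nonzero rows, so rank(T) = 2.
The column space has dimension equal to the rank: 2.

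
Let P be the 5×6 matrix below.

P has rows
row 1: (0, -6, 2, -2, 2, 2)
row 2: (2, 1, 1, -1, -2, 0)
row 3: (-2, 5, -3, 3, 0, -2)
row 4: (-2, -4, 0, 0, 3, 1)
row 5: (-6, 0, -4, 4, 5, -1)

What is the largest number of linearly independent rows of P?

2

Row reduce to echelon form.
Swap R1 ↔ R2
R3 ← R3 + R1: [0, 6, -2, 2, -2, -2]
R4 ← R4 + R1: [0, -3, 1, -1, 1, 1]
R5 ← R5 + (3)·R1: [0, 3, -1, 1, -1, -1]
R3 ← R3 + R2: [0, 0, 0, 0, 0, 0]
R4 ← R4 − (1/2)·R2: [0, 0, 0, 0, 0, 0]
R5 ← R5 + (1/2)·R2: [0, 0, 0, 0, 0, 0]
Echelon form has 2 nonzero rows, so rank(P) = 2.
The rank gives the maximum number of linearly independent rows: 2.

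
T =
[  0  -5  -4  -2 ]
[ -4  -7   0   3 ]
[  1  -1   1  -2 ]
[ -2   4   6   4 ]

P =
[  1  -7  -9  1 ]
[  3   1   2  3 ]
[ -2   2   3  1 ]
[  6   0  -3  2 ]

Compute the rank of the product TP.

First compute TP:
[[-19, -13, -16, -23],
 [ -7,  21,  13, -19],
 [-16,  -6,  -2,  -5],
 [ 22,  30,  32,  24]]
Now row reduce the product.
R2 ← R2 − (7/19)·R1: [0, 490/19, 359/19, -200/19]
R3 ← R3 − (16/19)·R1: [0, 94/19, 218/19, 273/19]
R4 ← R4 + (22/19)·R1: [0, 284/19, 256/19, -50/19]
R3 ← R3 − (47/245)·R2: [0, 0, 1923/245, 803/49]
R4 ← R4 − (142/245)·R2: [0, 0, 618/245, 170/49]
R4 ← R4 − (206/641)·R3: [0, 0, 0, -1152/641]
4 nonzero rows, so rank(TP) = 4.

4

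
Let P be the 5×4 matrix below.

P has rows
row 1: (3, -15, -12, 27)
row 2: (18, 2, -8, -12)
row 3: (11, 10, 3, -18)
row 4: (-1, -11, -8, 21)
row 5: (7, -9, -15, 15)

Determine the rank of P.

4

Row reduce to echelon form.
R2 ← R2 − (6)·R1: [0, 92, 64, -174]
R3 ← R3 − (11/3)·R1: [0, 65, 47, -117]
R4 ← R4 + (1/3)·R1: [0, -16, -12, 30]
R5 ← R5 − (7/3)·R1: [0, 26, 13, -48]
R3 ← R3 − (65/92)·R2: [0, 0, 41/23, 273/46]
R4 ← R4 + (4/23)·R2: [0, 0, -20/23, -6/23]
R5 ← R5 − (13/46)·R2: [0, 0, -117/23, 27/23]
R4 ← R4 + (20/41)·R3: [0, 0, 0, 108/41]
R5 ← R5 + (117/41)·R3: [0, 0, 0, 1485/82]
R5 ← R5 − (55/8)·R4: [0, 0, 0, 0]
Echelon form has 4 nonzero rows, so rank(P) = 4.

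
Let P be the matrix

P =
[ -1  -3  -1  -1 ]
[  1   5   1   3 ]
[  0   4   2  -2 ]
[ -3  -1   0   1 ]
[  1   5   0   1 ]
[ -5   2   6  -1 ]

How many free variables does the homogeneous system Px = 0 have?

Row reduce to echelon form.
R2 ← R2 + R1: [0, 2, 0, 2]
R4 ← R4 − (3)·R1: [0, 8, 3, 4]
R5 ← R5 + R1: [0, 2, -1, 0]
R6 ← R6 − (5)·R1: [0, 17, 11, 4]
R3 ← R3 − (2)·R2: [0, 0, 2, -6]
R4 ← R4 − (4)·R2: [0, 0, 3, -4]
R5 ← R5 − R2: [0, 0, -1, -2]
R6 ← R6 − (17/2)·R2: [0, 0, 11, -13]
R4 ← R4 − (3/2)·R3: [0, 0, 0, 5]
R5 ← R5 + (1/2)·R3: [0, 0, 0, -5]
R6 ← R6 − (11/2)·R3: [0, 0, 0, 20]
R5 ← R5 + R4: [0, 0, 0, 0]
R6 ← R6 − (4)·R4: [0, 0, 0, 0]
4 nonzero rows, so rank(P) = 4.
P has 4 columns; by rank–nullity, nullity = 4 − 4 = 0.

0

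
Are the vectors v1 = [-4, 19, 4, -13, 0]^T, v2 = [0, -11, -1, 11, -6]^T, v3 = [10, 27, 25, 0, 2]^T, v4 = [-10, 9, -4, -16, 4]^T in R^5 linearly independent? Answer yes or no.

yes

Form the matrix with these vectors as rows and row reduce.
R3 ← R3 + (5/2)·R1: [0, 149/2, 35, -65/2, 2]
R4 ← R4 − (5/2)·R1: [0, -77/2, -14, 33/2, 4]
R3 ← R3 + (149/22)·R2: [0, 0, 621/22, 42, -425/11]
R4 ← R4 − (7/2)·R2: [0, 0, -21/2, -22, 25]
R4 ← R4 + (77/207)·R3: [0, 0, 0, -440/69, 2200/207]
4 nonzero rows, so the 4 vectors span a space of dimension 4.
Since 4 = 4, the vectors are linearly independent.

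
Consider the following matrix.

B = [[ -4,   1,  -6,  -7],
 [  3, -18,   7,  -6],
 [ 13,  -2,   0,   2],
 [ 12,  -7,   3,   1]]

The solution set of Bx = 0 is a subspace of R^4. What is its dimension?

1

Row reduce to echelon form.
R2 ← R2 + (3/4)·R1: [0, -69/4, 5/2, -45/4]
R3 ← R3 + (13/4)·R1: [0, 5/4, -39/2, -83/4]
R4 ← R4 + (3)·R1: [0, -4, -15, -20]
R3 ← R3 + (5/69)·R2: [0, 0, -1333/69, -496/23]
R4 ← R4 − (16/69)·R2: [0, 0, -1075/69, -400/23]
R4 ← R4 − (25/31)·R3: [0, 0, 0, 0]
3 nonzero rows, so rank(B) = 3.
B has 4 columns; by rank–nullity, nullity = 4 − 3 = 1.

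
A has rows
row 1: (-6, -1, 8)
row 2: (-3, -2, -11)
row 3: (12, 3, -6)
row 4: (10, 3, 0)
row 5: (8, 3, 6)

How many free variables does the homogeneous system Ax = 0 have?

1

Row reduce to echelon form.
R2 ← R2 − (1/2)·R1: [0, -3/2, -15]
R3 ← R3 + (2)·R1: [0, 1, 10]
R4 ← R4 + (5/3)·R1: [0, 4/3, 40/3]
R5 ← R5 + (4/3)·R1: [0, 5/3, 50/3]
R3 ← R3 + (2/3)·R2: [0, 0, 0]
R4 ← R4 + (8/9)·R2: [0, 0, 0]
R5 ← R5 + (10/9)·R2: [0, 0, 0]
2 nonzero rows, so rank(A) = 2.
A has 3 columns; by rank–nullity, nullity = 3 − 2 = 1.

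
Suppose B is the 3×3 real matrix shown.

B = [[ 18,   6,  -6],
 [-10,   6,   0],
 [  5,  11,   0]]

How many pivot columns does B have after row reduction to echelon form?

Row reduce to echelon form.
R2 ← R2 + (5/9)·R1: [0, 28/3, -10/3]
R3 ← R3 − (5/18)·R1: [0, 28/3, 5/3]
R3 ← R3 − R2: [0, 0, 5]
Echelon form has 3 nonzero rows, so rank(B) = 3.
Each nonzero row contributes one pivot column: 3 pivot columns.

3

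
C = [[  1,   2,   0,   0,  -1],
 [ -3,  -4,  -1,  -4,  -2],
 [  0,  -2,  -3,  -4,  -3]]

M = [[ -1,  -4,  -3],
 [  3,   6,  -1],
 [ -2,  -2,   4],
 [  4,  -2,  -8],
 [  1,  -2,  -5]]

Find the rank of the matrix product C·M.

3

First compute CM:
[[  4,  10,   0],
 [-25,   2,  51],
 [-19,   8,  37]]
Now row reduce the product.
R2 ← R2 + (25/4)·R1: [0, 129/2, 51]
R3 ← R3 + (19/4)·R1: [0, 111/2, 37]
R3 ← R3 − (37/43)·R2: [0, 0, -296/43]
3 nonzero rows, so rank(CM) = 3.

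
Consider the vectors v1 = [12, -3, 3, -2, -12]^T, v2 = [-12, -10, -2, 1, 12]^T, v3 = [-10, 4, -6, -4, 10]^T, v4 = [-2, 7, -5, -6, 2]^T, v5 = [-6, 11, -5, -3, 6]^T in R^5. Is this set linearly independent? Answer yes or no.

no

Form the matrix with these vectors as rows and row reduce.
R2 ← R2 + R1: [0, -13, 1, -1, 0]
R3 ← R3 + (5/6)·R1: [0, 3/2, -7/2, -17/3, 0]
R4 ← R4 + (1/6)·R1: [0, 13/2, -9/2, -19/3, 0]
R5 ← R5 + (1/2)·R1: [0, 19/2, -7/2, -4, 0]
R3 ← R3 + (3/26)·R2: [0, 0, -44/13, -451/78, 0]
R4 ← R4 + (1/2)·R2: [0, 0, -4, -41/6, 0]
R5 ← R5 + (19/26)·R2: [0, 0, -36/13, -123/26, 0]
R4 ← R4 − (13/11)·R3: [0, 0, 0, 0, 0]
R5 ← R5 − (9/11)·R3: [0, 0, 0, 0, 0]
3 nonzero rows, so the 5 vectors span a space of dimension 3.
Since 3 < 5, the vectors are linearly dependent.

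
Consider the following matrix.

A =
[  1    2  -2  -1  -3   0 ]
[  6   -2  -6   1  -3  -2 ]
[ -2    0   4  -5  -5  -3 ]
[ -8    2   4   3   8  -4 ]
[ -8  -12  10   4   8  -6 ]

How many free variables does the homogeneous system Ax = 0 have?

Row reduce to echelon form.
R2 ← R2 − (6)·R1: [0, -14, 6, 7, 15, -2]
R3 ← R3 + (2)·R1: [0, 4, 0, -7, -11, -3]
R4 ← R4 + (8)·R1: [0, 18, -12, -5, -16, -4]
R5 ← R5 + (8)·R1: [0, 4, -6, -4, -16, -6]
R3 ← R3 + (2/7)·R2: [0, 0, 12/7, -5, -47/7, -25/7]
R4 ← R4 + (9/7)·R2: [0, 0, -30/7, 4, 23/7, -46/7]
R5 ← R5 + (2/7)·R2: [0, 0, -30/7, -2, -82/7, -46/7]
R4 ← R4 + (5/2)·R3: [0, 0, 0, -17/2, -27/2, -31/2]
R5 ← R5 + (5/2)·R3: [0, 0, 0, -29/2, -57/2, -31/2]
R5 ← R5 − (29/17)·R4: [0, 0, 0, 0, -93/17, 186/17]
5 nonzero rows, so rank(A) = 5.
A has 6 columns; by rank–nullity, nullity = 6 − 5 = 1.

1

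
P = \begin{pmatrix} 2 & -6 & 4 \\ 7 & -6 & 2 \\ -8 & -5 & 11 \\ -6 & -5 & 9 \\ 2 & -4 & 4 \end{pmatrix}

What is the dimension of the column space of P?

3

Row reduce to echelon form.
R2 ← R2 − (7/2)·R1: [0, 15, -12]
R3 ← R3 + (4)·R1: [0, -29, 27]
R4 ← R4 + (3)·R1: [0, -23, 21]
R5 ← R5 − R1: [0, 2, 0]
R3 ← R3 + (29/15)·R2: [0, 0, 19/5]
R4 ← R4 + (23/15)·R2: [0, 0, 13/5]
R5 ← R5 − (2/15)·R2: [0, 0, 8/5]
R4 ← R4 − (13/19)·R3: [0, 0, 0]
R5 ← R5 − (8/19)·R3: [0, 0, 0]
Echelon form has 3 nonzero rows, so rank(P) = 3.
The column space has dimension equal to the rank: 3.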